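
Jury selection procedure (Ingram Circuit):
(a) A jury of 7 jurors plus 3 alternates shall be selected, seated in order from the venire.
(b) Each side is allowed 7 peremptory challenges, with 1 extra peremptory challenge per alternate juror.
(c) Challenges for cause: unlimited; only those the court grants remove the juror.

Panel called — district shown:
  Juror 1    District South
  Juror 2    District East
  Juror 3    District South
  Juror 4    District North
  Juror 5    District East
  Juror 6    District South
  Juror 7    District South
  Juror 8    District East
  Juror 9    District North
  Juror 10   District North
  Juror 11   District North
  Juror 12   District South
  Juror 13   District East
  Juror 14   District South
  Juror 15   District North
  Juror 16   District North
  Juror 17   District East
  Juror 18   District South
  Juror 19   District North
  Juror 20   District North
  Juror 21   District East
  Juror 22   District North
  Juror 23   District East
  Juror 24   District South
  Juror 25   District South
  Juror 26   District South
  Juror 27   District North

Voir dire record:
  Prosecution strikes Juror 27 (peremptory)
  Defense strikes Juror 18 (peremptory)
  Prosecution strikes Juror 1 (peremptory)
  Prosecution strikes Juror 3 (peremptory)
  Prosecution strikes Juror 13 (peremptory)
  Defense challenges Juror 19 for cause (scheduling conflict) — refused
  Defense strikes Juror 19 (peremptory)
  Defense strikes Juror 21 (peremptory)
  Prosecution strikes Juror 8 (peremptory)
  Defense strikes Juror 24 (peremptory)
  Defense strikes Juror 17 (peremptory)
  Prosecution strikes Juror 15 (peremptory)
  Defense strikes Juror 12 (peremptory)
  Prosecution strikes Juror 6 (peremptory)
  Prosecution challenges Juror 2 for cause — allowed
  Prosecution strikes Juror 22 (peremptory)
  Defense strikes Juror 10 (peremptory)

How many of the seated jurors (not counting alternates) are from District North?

4

Removed: #1, #2, #3, #6, #8, #10, #12, #13, #15, #17, #18, #19, #21, #22, #24, #27.
Seated jurors 1–7: #4, #5, #7, #9, #11, #14, #16 (alternates #20, #23, #25 not counted).
Of those, in District North: #4, #9, #11, #16 → 4.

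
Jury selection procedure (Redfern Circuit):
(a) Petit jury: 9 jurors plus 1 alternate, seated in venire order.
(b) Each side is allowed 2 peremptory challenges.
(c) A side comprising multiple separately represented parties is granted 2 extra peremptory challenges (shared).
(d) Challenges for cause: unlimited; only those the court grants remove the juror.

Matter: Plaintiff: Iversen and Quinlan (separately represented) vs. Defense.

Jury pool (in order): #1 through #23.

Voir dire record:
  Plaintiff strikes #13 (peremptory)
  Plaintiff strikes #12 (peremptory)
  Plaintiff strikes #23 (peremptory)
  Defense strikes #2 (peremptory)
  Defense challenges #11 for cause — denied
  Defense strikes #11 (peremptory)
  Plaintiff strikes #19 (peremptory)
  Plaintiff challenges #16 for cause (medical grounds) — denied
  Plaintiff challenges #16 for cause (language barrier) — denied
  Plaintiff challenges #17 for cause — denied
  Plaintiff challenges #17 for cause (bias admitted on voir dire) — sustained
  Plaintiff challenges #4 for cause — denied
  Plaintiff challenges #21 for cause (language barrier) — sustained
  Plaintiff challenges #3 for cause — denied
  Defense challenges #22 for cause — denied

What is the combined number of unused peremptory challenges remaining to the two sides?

0

Plaintiff allotment: 2 base + 2 multi-party = 4. Defense allotment: 2.
Plaintiff peremptories used: #13, #12, #23, #19 — 4 (for-cause on #16, #16, #17, #17, #4, #21, #3 don't count).
Defense peremptories used: #2, #11 — 2 (for-cause on #11, #22 don't count).
Remaining: (4 − 4) + (2 − 2) = 0.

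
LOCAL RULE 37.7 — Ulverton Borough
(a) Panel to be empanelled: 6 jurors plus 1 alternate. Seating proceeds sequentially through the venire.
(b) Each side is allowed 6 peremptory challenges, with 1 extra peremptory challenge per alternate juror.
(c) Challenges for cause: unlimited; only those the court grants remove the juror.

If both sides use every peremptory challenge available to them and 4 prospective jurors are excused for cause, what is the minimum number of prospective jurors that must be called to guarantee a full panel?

25

Seats to fill: 6 + 1 alternates = 7.
Peremptories: 6 + 1×1 = 7 per side × 2 sides = 14.
For-cause removals: 4.
Minimum venire: 7 + 14 + 4 = 25.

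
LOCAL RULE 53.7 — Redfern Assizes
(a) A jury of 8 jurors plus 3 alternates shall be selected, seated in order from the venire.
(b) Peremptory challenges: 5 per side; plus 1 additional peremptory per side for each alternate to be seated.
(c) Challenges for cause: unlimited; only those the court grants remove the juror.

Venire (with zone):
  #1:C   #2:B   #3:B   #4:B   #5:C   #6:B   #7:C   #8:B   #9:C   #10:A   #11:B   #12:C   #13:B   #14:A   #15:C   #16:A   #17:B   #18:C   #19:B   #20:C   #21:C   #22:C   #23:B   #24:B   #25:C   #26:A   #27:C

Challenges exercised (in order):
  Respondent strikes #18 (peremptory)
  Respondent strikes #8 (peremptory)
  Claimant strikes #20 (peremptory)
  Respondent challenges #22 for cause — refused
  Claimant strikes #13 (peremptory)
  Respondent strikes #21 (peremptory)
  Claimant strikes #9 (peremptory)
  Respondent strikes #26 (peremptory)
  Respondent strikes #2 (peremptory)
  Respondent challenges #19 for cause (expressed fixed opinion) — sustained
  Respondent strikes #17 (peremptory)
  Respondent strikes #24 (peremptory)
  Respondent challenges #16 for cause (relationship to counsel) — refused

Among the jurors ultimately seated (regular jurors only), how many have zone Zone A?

Removed: #2, #8, #9, #13, #17, #18, #19, #20, #21, #24, #26.
Seated jurors 1–8: #1, #3, #4, #5, #6, #7, #10, #11 (alternates #12, #14, #15 not counted).
Of those, in Zone A: #10 → 1.

1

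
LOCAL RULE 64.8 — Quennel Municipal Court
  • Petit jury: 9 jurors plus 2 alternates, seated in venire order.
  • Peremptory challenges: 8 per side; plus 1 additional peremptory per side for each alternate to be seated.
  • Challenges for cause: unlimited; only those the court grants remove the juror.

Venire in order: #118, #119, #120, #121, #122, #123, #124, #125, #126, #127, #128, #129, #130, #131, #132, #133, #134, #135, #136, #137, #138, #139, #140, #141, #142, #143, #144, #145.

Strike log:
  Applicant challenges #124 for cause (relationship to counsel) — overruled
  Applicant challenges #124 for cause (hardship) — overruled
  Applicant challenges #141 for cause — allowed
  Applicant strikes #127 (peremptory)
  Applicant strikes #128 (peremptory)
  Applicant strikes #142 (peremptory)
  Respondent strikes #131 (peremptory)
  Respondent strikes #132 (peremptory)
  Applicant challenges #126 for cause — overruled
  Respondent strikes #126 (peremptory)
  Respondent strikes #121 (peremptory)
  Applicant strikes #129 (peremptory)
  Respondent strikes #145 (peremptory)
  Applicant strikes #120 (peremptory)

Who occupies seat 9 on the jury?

134

Removed: #120, #121, #126, #127, #128, #129, #131, #132, #141, #142, #145. (#124 stays — for-cause denied.)
Filling seats in venire order through position 9: #118, #119, #122, #123, #124, #125, #130, #133, #134.
So seat 9 is #134.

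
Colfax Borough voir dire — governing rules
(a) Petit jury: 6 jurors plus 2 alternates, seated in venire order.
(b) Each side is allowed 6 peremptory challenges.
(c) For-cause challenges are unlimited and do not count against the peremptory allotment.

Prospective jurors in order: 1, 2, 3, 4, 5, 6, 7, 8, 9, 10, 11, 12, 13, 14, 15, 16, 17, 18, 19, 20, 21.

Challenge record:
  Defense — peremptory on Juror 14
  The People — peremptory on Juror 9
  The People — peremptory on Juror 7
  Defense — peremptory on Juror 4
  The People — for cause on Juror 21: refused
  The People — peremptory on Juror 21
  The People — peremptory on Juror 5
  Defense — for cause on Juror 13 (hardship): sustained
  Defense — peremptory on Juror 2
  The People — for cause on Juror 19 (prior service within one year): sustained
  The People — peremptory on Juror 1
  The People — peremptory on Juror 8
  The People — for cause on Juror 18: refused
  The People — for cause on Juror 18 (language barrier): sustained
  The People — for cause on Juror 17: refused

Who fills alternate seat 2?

17

Removed: #1, #2, #4, #5, #7, #8, #9, #13, #14, #18, #19, #21. (#17 stays — for-cause denied.)
Seating in order: seats 1–6 → #3, #6, #10, #11, #12, #15; alternates → #16, #17.
So alternate 2 is #17.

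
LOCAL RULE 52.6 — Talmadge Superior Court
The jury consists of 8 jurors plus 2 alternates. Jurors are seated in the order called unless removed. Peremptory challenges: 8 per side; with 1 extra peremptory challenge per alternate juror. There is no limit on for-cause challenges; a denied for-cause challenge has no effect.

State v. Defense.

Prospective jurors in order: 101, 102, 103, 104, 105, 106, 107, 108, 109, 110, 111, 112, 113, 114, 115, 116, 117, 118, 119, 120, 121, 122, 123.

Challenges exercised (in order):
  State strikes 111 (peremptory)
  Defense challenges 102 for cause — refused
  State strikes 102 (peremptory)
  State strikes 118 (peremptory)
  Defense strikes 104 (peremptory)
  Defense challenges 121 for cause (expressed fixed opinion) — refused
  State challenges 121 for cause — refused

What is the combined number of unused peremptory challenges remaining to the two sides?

16

State allotment: 8 base + 1 × 2 alternates = 10. Defense allotment: 8 base + 1 × 2 alternates = 10.
State peremptories used: #111, #102, #118 — 3 (the for-cause on #121 doesn't count).
Defense peremptories used: #104 — 1 (for-cause on #102, #121 don't count).
Remaining: (10 − 3) + (10 − 1) = 16.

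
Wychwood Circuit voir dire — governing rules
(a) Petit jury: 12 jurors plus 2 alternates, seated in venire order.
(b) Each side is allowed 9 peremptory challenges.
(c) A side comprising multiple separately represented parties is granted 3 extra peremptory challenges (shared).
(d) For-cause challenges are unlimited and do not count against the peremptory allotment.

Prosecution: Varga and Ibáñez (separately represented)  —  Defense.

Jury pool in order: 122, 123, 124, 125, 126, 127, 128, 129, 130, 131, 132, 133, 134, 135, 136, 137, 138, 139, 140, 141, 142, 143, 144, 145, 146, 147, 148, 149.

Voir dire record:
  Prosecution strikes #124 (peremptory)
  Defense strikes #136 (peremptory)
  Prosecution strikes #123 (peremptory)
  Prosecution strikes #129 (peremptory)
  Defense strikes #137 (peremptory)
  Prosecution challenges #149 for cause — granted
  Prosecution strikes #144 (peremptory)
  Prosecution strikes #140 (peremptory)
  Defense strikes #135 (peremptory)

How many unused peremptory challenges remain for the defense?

Defense allotment: 9.
Defense peremptories used: #136, #137, #135 — 3.
Remaining: 9 − 3 = 6.

6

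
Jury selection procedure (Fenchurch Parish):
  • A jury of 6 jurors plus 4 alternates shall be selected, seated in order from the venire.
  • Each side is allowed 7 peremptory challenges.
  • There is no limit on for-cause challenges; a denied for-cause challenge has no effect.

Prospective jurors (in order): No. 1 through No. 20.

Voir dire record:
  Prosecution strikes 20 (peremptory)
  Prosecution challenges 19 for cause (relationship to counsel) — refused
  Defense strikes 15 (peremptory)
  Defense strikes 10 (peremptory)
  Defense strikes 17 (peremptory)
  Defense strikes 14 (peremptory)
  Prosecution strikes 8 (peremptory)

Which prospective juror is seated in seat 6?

6

Removed: #8, #10, #14, #15, #17, #20. (#19 stays — for-cause denied.)
Seating in order: seats 1–6 → #1, #2, #3, #4, #5, #6; alternates → #7, #9, #11, #12.
So seat 6 is #6.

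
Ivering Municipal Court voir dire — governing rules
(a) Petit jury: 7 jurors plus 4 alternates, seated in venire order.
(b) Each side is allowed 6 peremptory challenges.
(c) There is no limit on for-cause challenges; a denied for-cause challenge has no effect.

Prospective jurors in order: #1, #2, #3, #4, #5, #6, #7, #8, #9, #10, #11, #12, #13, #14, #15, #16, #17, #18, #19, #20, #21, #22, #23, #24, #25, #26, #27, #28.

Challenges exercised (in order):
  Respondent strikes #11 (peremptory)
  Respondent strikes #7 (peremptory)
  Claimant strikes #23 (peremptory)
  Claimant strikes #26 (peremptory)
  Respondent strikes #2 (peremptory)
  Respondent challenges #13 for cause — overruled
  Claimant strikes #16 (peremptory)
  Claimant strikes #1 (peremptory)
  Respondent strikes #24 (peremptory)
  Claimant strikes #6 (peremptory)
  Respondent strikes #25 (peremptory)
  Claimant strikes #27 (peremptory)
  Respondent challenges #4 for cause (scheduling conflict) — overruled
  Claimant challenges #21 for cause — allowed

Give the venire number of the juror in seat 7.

Removed: #1, #2, #6, #7, #11, #16, #21, #23, #24, #25, #26, #27. (#4, #13 stay — for-cause denied.)
Filling seats in venire order through position 7: #3, #4, #5, #8, #9, #10, #12.
So seat 7 is #12.

12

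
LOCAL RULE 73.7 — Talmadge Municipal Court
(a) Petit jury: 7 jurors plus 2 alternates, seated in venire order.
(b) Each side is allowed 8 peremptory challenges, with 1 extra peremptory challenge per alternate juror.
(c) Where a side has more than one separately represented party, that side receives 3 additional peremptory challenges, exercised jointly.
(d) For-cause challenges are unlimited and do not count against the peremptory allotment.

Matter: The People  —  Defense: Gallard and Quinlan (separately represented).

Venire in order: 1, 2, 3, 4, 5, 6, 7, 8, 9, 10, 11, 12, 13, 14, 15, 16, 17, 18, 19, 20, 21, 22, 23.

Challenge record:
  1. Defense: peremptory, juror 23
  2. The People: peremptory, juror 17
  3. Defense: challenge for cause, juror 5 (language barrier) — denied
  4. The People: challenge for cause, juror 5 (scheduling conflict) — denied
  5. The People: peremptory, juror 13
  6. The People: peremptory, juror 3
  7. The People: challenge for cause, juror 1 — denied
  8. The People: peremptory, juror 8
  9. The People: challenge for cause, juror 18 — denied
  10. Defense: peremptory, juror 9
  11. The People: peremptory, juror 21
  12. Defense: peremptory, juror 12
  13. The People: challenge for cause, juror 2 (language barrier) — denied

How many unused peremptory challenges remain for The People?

The People allotment: 8 base + 1 × 2 alternates = 10.
The People peremptories used: #17, #13, #3, #8, #21 — 5 (for-cause on #5, #1, #18, #2 don't count).
Remaining: 10 − 5 = 5.

5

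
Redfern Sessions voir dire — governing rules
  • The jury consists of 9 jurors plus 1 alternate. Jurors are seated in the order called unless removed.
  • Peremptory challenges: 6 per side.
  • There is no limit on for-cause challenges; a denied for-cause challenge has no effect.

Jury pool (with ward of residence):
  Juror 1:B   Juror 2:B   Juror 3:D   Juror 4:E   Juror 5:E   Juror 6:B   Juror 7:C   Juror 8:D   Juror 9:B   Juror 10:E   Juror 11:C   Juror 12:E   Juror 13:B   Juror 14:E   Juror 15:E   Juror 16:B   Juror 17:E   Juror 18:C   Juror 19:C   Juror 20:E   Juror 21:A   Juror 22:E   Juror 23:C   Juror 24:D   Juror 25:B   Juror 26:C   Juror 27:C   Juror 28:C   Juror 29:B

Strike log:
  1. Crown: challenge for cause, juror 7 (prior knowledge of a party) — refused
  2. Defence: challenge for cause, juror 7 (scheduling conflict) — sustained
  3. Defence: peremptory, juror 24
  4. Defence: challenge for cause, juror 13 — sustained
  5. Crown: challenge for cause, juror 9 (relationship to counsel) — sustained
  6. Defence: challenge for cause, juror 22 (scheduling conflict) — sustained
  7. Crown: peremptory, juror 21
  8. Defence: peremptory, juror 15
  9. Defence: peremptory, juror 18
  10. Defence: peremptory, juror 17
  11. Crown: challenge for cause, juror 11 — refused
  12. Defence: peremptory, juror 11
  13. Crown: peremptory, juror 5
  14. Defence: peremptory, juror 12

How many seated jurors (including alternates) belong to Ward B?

4

Removed: #5, #7, #9, #11, #12, #13, #15, #17, #18, #21, #22, #24.
Seated (10 incl. alternates): #1, #2, #3, #4, #6, #8, #10, #14, #16, #19.
Of those, in Ward B: #1, #2, #6, #16 → 4.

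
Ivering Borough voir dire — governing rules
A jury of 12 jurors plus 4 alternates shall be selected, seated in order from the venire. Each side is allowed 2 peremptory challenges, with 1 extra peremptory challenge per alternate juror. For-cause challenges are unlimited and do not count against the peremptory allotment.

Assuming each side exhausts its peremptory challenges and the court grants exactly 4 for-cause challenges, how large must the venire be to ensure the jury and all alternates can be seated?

32

Seats to fill: 12 + 4 alternates = 16.
Peremptories: 2 + 1×4 = 6 per side × 2 sides = 12.
For-cause removals: 4.
Minimum venire: 16 + 12 + 4 = 32.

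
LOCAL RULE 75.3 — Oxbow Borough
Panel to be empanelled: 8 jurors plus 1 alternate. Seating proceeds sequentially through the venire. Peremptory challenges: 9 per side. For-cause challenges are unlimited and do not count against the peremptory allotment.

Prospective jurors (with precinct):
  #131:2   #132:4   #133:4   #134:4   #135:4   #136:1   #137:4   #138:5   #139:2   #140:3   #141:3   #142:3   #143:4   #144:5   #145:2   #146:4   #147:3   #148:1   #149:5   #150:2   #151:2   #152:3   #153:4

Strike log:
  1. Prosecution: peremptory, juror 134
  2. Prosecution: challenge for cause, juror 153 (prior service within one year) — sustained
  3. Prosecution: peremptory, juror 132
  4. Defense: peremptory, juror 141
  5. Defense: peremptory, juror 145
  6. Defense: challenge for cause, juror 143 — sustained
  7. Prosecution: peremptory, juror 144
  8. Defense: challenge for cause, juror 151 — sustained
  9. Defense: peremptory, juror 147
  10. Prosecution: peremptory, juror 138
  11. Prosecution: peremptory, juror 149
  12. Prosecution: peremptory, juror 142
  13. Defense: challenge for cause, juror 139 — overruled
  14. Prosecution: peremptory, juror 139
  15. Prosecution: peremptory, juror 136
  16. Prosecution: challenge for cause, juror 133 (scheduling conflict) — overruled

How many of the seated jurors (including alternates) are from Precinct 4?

Removed: #132, #134, #136, #138, #139, #141, #142, #143, #144, #145, #147, #149, #151, #153.
Seated (9 incl. alternates): #131, #133, #135, #137, #140, #146, #148, #150, #152.
Of those, in Precinct 4: #133, #135, #137, #146 → 4.

4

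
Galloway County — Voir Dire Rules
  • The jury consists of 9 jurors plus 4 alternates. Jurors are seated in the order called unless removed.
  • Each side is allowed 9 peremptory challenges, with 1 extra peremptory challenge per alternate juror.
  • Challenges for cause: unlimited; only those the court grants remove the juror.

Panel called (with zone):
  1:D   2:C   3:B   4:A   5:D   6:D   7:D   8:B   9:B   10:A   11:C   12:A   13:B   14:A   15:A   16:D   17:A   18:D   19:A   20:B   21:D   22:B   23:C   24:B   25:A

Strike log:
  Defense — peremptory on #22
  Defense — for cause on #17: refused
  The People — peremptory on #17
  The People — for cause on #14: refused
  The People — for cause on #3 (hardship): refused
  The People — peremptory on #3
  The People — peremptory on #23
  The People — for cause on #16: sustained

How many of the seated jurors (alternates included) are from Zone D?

Removed: #3, #16, #17, #22, #23.
Seated (13 incl. alternates): #1, #2, #4, #5, #6, #7, #8, #9, #10, #11, #12, #13, #14.
Of those, in Zone D: #1, #5, #6, #7 → 4.

4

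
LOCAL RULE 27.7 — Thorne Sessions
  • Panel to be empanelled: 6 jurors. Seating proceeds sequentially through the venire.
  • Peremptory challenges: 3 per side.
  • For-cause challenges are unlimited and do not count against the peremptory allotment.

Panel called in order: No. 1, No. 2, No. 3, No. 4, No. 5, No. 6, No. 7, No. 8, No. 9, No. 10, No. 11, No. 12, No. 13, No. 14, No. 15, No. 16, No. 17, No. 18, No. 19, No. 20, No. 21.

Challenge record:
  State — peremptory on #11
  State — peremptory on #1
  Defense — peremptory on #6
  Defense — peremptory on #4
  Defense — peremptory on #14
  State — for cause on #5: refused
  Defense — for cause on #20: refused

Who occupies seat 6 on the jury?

9

Removed: #1, #4, #6, #11, #14. (#5, #20 stay — for-cause denied.)
Seating in order: seats 1–6 → #2, #3, #5, #7, #8, #9.
So seat 6 is #9.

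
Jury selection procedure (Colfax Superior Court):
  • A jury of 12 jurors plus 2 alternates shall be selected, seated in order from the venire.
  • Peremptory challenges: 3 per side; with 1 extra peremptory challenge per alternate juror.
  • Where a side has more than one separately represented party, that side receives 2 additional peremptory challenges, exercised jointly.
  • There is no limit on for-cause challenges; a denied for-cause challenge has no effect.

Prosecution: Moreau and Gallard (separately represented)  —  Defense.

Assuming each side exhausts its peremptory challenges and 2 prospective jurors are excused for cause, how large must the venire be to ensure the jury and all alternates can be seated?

28

Seats to fill: 12 + 2 alternates = 14.
Peremptories — Prosecution: 3 + 1×2 + 2 = 7; Defense: 3 + 1×2 = 5; total 12.
For-cause removals: 2.
Minimum venire: 14 + 12 + 2 = 28.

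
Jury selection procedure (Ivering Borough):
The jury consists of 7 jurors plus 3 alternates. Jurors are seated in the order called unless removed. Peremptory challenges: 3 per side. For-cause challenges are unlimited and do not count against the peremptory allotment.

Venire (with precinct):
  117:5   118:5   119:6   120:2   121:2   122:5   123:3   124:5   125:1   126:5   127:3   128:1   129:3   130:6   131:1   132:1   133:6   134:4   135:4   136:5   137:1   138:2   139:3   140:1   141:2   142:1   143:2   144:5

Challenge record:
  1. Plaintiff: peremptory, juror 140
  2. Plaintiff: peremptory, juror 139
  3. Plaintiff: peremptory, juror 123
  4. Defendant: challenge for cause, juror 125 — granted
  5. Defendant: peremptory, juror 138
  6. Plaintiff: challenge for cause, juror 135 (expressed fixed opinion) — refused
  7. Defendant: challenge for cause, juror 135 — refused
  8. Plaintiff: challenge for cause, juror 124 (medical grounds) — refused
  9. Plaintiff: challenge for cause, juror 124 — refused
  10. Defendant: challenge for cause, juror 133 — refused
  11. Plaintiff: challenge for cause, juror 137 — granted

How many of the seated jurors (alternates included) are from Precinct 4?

0

Removed: #123, #125, #137, #138, #139, #140.
Seated (10 incl. alternates): #117, #118, #119, #120, #121, #122, #124, #126, #127, #128.
None of those are in Precinct 4 → 0.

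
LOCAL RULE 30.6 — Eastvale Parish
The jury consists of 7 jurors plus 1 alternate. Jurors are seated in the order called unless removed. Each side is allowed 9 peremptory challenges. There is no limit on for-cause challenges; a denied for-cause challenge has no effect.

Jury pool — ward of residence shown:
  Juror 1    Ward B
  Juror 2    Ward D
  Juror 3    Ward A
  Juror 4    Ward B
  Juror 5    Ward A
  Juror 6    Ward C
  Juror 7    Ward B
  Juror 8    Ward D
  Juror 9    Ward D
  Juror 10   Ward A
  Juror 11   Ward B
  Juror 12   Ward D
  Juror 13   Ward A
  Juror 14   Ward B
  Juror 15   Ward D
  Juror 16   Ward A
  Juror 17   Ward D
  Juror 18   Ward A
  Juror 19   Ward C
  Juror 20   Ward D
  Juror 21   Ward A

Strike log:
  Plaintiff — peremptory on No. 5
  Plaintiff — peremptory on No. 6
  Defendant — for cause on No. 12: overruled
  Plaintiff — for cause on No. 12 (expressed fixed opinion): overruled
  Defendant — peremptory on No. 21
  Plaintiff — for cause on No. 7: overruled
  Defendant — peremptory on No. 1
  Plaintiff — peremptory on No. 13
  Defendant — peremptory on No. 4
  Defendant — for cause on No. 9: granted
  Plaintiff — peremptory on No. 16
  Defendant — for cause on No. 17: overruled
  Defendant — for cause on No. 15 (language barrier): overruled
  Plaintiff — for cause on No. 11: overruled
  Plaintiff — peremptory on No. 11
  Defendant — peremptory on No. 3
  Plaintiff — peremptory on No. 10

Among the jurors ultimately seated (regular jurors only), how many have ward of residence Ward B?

Removed: #1, #3, #4, #5, #6, #9, #10, #11, #13, #16, #21.
Seated jurors 1–7: #2, #7, #8, #12, #14, #15, #17 (alternates #18 not counted).
Of those, in Ward B: #7, #14 → 2.

2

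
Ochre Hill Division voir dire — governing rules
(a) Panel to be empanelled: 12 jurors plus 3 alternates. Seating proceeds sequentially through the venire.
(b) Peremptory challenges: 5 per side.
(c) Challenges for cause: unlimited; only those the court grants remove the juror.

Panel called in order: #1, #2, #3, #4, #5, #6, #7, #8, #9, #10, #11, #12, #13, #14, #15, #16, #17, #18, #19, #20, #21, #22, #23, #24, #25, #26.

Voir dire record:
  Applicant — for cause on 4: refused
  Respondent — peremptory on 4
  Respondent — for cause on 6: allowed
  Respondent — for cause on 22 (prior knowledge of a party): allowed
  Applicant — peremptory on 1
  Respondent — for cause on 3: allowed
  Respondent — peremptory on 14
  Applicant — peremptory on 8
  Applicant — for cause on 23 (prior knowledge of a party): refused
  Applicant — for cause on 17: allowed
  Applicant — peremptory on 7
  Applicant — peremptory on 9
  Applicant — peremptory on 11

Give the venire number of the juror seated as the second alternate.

Removed: #1, #3, #4, #6, #7, #8, #9, #11, #14, #17, #22. (#23 stays — for-cause denied.)
Seating in order: seats 1–12 → #2, #5, #10, #12, #13, #15, #16, #18, #19, #20, #21, #23; alternates → #24, #25, #26.
So alternate 2 is #25.

25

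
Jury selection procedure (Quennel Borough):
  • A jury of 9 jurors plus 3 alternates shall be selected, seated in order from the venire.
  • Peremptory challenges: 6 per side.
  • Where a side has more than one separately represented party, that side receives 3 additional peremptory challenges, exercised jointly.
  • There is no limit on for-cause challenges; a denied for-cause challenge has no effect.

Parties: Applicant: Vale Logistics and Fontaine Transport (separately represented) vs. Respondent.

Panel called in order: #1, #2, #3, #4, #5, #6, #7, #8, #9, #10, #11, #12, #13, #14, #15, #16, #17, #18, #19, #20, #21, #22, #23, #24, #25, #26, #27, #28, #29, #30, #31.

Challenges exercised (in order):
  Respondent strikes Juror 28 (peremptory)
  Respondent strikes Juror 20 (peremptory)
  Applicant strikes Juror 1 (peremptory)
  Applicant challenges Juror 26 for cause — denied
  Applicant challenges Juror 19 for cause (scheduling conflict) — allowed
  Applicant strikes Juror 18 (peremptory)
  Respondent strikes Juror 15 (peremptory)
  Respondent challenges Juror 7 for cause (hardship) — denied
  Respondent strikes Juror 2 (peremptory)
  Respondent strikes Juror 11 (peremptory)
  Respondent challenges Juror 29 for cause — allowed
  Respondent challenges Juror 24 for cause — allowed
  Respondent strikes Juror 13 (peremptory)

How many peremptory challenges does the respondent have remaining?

Respondent allotment: 6.
Respondent peremptories used: #28, #20, #15, #2, #11, #13 — 6 (for-cause on #7, #29, #24 don't count).
Remaining: 6 − 6 = 0.

0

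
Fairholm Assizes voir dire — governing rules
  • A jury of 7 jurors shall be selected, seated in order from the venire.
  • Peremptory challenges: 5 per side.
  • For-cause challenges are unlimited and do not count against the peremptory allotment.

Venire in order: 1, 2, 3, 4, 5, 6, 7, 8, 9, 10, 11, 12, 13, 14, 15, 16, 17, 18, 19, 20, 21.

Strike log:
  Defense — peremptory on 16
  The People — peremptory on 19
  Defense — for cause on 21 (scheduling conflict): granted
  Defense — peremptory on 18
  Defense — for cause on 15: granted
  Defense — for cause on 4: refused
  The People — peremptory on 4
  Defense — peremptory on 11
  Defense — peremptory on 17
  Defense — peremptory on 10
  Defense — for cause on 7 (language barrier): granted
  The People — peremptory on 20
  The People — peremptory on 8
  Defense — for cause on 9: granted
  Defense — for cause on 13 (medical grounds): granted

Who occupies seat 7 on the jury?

Removed: #4, #7, #8, #9, #10, #11, #13, #15, #16, #17, #18, #19, #20, #21.
Seating in order: seats 1–7 → #1, #2, #3, #5, #6, #12, #14.
So seat 7 is #14.

14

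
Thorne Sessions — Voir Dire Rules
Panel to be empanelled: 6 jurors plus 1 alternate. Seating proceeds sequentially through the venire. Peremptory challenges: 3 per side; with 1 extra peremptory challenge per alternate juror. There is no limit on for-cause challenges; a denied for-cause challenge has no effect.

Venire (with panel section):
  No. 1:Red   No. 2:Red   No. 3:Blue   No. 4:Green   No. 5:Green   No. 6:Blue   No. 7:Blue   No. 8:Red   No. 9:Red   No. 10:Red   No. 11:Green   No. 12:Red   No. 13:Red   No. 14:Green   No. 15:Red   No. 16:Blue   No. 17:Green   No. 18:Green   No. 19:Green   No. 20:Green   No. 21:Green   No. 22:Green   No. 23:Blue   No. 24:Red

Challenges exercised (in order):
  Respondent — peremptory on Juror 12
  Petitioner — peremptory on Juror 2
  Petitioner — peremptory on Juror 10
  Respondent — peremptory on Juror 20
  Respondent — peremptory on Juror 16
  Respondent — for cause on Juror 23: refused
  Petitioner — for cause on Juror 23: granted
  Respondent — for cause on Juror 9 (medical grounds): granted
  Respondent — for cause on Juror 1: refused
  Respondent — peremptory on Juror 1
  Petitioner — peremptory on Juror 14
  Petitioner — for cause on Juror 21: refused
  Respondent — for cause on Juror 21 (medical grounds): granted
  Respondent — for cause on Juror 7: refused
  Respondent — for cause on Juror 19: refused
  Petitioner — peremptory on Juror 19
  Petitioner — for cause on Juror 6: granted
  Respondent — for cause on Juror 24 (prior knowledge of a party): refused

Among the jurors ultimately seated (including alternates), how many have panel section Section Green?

3

Removed: #1, #2, #6, #9, #10, #12, #14, #16, #19, #20, #21, #23.
Seated (7 incl. alternates): #3, #4, #5, #7, #8, #11, #13.
Of those, in Section Green: #4, #5, #11 → 3.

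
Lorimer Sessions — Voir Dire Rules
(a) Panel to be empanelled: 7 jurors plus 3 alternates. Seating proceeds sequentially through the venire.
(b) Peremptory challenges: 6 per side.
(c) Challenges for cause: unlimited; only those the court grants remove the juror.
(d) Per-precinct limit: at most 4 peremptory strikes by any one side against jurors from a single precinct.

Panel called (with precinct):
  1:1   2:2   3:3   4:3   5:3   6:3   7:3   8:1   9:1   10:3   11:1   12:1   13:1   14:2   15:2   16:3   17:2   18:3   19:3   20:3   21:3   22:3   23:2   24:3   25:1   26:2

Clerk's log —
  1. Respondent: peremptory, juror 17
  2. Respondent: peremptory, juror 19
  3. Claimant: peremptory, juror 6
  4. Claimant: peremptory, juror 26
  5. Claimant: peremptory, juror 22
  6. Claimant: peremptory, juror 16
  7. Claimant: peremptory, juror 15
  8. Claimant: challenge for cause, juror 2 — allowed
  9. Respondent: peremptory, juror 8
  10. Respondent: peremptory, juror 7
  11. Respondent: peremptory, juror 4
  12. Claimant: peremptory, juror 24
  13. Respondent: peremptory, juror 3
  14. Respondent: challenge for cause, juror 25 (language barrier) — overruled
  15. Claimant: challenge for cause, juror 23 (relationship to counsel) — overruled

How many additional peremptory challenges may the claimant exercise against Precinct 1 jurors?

Claimant peremptories so far: #6, #26, #22, #16, #15, #24 — 6 of 6 used, 0 left overall.
Against Precinct 1: none yet — per-precinct cap 4 leaves 4.
Binding limit: min(0, 4) = 0.

0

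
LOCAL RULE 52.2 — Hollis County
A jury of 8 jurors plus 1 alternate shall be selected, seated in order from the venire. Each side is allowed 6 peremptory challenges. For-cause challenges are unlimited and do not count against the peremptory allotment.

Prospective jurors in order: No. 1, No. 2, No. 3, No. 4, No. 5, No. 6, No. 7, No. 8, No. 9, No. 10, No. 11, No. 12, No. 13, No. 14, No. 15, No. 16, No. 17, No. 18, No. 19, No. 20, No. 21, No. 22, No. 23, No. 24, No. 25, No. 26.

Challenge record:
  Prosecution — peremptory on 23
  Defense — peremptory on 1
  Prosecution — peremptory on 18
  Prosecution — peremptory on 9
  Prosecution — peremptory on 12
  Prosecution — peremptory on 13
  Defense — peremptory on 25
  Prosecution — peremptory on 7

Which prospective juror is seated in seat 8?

Removed: #1, #7, #9, #12, #13, #18, #23, #25.
Seating in order: seats 1–8 → #2, #3, #4, #5, #6, #8, #10, #11; alternates → #14.
So seat 8 is #11.

11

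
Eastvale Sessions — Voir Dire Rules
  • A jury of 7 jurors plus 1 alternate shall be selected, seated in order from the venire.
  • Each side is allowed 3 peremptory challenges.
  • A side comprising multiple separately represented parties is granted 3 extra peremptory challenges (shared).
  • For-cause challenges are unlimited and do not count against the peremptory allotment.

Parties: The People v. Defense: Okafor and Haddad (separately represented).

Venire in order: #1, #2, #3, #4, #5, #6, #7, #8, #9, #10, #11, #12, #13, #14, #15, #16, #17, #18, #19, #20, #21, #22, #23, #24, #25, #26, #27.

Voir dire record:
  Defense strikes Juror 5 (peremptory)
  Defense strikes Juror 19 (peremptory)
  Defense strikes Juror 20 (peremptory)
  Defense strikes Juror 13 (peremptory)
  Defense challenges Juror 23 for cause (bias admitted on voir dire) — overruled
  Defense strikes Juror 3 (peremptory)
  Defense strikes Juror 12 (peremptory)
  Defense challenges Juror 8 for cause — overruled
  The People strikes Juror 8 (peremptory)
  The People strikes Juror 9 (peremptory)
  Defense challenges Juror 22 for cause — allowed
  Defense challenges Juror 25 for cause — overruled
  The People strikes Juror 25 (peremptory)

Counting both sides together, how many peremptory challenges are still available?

0

The People allotment: 3. Defense allotment: 3 base + 3 multi-party = 6.
The People peremptories used: #8, #9, #25 — 3.
Defense peremptories used: #5, #19, #20, #13, #3, #12 — 6 (for-cause on #23, #8, #22, #25 don't count).
Remaining: (3 − 3) + (6 − 6) = 0.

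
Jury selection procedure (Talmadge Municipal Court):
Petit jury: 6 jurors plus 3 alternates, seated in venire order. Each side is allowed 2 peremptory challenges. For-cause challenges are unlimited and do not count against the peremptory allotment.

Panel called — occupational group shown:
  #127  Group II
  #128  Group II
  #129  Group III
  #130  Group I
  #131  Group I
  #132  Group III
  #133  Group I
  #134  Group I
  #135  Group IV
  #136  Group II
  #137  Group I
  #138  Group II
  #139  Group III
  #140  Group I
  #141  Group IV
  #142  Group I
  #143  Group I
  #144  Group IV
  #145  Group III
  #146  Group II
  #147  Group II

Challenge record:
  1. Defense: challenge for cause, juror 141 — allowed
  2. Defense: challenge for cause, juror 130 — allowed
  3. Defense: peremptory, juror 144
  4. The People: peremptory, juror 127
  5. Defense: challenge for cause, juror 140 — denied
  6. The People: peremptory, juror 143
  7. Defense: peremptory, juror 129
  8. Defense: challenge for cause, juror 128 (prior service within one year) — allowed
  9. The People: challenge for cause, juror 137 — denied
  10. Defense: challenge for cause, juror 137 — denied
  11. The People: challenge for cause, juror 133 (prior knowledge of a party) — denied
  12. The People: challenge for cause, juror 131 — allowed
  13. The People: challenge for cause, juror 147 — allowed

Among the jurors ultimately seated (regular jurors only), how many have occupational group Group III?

1

Removed: #127, #128, #129, #130, #131, #141, #143, #144, #147.
Seated jurors 1–6: #132, #133, #134, #135, #136, #137 (alternates #138, #139, #140 not counted).
Of those, in Group III: #132 → 1.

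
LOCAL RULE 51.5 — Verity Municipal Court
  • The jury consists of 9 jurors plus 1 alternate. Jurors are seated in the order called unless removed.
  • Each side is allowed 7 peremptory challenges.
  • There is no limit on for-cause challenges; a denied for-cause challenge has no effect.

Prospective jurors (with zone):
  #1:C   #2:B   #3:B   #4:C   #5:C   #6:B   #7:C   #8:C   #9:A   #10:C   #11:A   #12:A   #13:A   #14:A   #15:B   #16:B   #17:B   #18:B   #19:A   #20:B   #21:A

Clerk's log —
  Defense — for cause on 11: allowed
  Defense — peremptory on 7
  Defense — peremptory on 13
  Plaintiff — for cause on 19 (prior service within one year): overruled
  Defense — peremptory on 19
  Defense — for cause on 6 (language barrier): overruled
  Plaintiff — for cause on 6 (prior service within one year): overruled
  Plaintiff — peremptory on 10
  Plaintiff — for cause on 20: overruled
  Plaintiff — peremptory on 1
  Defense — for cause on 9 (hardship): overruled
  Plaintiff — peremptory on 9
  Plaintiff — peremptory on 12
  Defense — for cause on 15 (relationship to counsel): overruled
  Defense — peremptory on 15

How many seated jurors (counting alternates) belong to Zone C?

Removed: #1, #7, #9, #10, #11, #12, #13, #15, #19.
Seated (10 incl. alternates): #2, #3, #4, #5, #6, #8, #14, #16, #17, #18.
Of those, in Zone C: #4, #5, #8 → 3.

3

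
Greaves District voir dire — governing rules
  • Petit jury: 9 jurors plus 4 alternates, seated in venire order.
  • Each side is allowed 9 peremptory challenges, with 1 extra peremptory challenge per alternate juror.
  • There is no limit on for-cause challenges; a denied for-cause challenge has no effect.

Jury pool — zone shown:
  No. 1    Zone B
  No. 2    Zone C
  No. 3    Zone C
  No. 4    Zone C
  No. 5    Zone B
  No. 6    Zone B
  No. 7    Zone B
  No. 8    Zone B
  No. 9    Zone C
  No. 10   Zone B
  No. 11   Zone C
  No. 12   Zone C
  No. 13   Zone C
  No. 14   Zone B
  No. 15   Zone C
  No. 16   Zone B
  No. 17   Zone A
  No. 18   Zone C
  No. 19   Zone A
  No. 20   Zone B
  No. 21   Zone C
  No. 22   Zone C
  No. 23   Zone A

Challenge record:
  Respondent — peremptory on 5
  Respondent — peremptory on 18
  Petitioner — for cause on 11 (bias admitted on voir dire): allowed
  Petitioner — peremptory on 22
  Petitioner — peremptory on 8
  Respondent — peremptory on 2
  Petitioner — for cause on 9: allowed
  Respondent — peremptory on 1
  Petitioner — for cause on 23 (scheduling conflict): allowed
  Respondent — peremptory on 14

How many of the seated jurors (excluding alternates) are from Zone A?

0

Removed: #1, #2, #5, #8, #9, #11, #14, #18, #22, #23.
Seated jurors 1–9: #3, #4, #6, #7, #10, #12, #13, #15, #16 (alternates #17, #19, #20, #21 not counted).
None of those are in Zone A → 0.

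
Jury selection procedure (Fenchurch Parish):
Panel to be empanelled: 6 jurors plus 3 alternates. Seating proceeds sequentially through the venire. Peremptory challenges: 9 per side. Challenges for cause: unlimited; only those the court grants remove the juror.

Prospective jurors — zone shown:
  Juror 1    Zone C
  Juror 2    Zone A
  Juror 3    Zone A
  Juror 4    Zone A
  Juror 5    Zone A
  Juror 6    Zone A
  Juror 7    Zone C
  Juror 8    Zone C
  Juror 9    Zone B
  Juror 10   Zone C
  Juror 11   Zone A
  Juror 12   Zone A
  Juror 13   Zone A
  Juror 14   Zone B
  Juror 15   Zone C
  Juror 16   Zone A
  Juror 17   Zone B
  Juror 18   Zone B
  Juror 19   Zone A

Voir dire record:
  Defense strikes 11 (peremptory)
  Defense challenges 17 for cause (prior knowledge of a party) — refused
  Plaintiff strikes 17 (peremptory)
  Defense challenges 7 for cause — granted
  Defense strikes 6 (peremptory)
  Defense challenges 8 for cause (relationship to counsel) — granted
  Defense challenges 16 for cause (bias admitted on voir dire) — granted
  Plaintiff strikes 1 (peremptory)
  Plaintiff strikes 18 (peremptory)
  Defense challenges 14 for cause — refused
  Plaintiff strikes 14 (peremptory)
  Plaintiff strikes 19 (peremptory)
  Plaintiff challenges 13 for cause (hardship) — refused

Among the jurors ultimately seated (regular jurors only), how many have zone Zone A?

4

Removed: #1, #6, #7, #8, #11, #14, #16, #17, #18, #19.
Seated jurors 1–6: #2, #3, #4, #5, #9, #10 (alternates #12, #13, #15 not counted).
Of those, in Zone A: #2, #3, #4, #5 → 4.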